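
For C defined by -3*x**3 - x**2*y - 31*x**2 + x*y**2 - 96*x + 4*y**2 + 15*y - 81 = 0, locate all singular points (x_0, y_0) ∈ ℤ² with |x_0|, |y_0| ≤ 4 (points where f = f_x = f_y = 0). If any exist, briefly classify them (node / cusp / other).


Singular points: {(-3, -3)}; classification: node.

Compute partial derivatives:
  f_x = -9*x**2 - 2*x*y - 62*x + y**2 - 96.
  f_y = -x**2 + 2*x*y + 8*y + 15.
Scan x_0 ∈ {−4, ..., 4}. For each x_0, f_y(x_0, y) is a polynomial in y; find its integer roots y ∈ {−4, ..., 4}, then test f_x and f at those candidates.
  x = -4: f_y(-4, y) = -1; no integer root y with |y| ≤ 4.
  x = -3: f_y(-3, y) = 2*y + 6; vanishes at y ∈ {-3}. (-3, -3): f_x = 0, f = 0 — SINGULAR.
  x = -2: f_y(-2, y) = 4*y + 11; no integer root y with |y| ≤ 4.
  x = -1: f_y(-1, y) = 6*y + 14; no integer root y with |y| ≤ 4.
  x = 0: f_y(0, y) = 8*y + 15; no integer root y with |y| ≤ 4.
  x = 1: f_y(1, y) = 10*y + 14; no integer root y with |y| ≤ 4.
  x = 2: f_y(2, y) = 12*y + 11; no integer root y with |y| ≤ 4.
  x = 3: f_y(3, y) = 14*y + 6; no integer root y with |y| ≤ 4.
  x = 4: f_y(4, y) = 16*y - 1; no integer root y with |y| ≤ 4.
Only singular point on the grid: (-3, -3).
Classify: substitute x = -3 + u, y = -3 + v and expand: f = -3*u**3 - u**2*v - u**2 + u*v**2 + v**2.
No constant or linear terms (consistent with a singular point). Quadratic part: -u**2 + v**2. Cubic part: -3*u**3 - u**2*v + u*v**2.
The quadratic part v**2 - u**2 = (v − u)(v + u) splits into two distinct linear factors, so there are two distinct tangent lines y − -3 = ±(x − -3) — this is a node (ordinary double point).
Classification: node.


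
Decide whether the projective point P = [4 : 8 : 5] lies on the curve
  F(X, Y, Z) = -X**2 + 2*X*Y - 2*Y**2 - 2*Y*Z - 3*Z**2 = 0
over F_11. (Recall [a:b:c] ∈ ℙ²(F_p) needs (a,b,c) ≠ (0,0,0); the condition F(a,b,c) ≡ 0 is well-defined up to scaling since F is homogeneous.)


F(4,8,5) ≡ 7 (mod 11); P is NOT on the curve.

Evaluate F(4, 8, 5) term-by-term (mod 11).
  -X**2 ↦ -1·16·1·1 = -16
  2*X*Y ↦ 2·4·8·1 = 64
  -2*Y**2 ↦ -2·1·64·1 = -128
  -2*Y*Z ↦ -2·1·8·5 = -80
  -3*Z**2 ↦ -3·1·1·25 = -75
Sum: F(4, 8, 5) = (-16) + (64) + (-128) + (-80) + (-75) = -235.
Reducing mod 11: -235 ≡ 7 (mod 11).
Since F(a, b, c) ≡ 7 ≠ 0 (mod 11), P does NOT lie on the curve.


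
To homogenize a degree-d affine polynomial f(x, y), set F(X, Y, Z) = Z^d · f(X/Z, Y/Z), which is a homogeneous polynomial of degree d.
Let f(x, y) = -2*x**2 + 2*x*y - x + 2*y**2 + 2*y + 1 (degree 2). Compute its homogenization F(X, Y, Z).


F(X, Y, Z) = -2*X**2 + 2*X*Y - X*Z + 2*Y**2 + 2*Y*Z + Z**2

deg(f) = 2.
Substitute x = X/Z, y = Y/Z into f, then multiply by Z^2.
  monomial -2·x^2·y^0 ↦ -2·X^2·Y^0·Z^0.
  monomial 2·x^1·y^1 ↦ 2·X^1·Y^1·Z^0.
  monomial -1·x^1·y^0 ↦ -1·X^1·Y^0·Z^1.
  monomial 2·x^0·y^2 ↦ 2·X^0·Y^2·Z^0.
  monomial 2·x^0·y^1 ↦ 2·X^0·Y^1·Z^1.
  monomial 1·x^0·y^0 ↦ 1·X^0·Y^0·Z^2.
Collecting: F(X, Y, Z) = -2*X**2 + 2*X*Y - X*Z + 2*Y**2 + 2*Y*Z + Z**2.


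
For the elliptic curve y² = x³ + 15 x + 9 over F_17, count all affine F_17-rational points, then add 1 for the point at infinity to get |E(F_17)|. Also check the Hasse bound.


Affine points = {(0, 3), (0, 14), (1, 5), (1, 12), (2, 8), (2, 9), (3, 8), (3, 9), (6, 3), (6, 14), (7, 7), (7, 10), (11, 3), (11, 14), (12, 8), (12, 9), (13, 2), (13, 15)}; affine count = 18; |E(F_17)| = 19.

Discriminant check: Δ ∝ 4a³ + 27b² = 4·15³ + 27·9² = 4·3375 + 27·81 ≡ 13 (mod 17). Nonzero ⇒ E is nonsingular.
For each x ∈ F_17, compute rhs = x³ + 15·x + 9 mod 17, then count y ∈ F_17 with y² ≡ rhs.
  x = 0: rhs = 9, matching y values: 3, 14 (2 points).
  x = 1: rhs = 8, matching y values: 5, 12 (2 points).
  x = 2: rhs = 13, matching y values: 8, 9 (2 points).
  x = 3: rhs = 13, matching y values: 8, 9 (2 points).
  x = 4: rhs = 14, matching y values: none (0 points).
  x = 5: rhs = 5, matching y values: none (0 points).
  x = 6: rhs = 9, matching y values: 3, 14 (2 points).
  x = 7: rhs = 15, matching y values: 7, 10 (2 points).
  x = 8: rhs = 12, matching y values: none (0 points).
  x = 9: rhs = 6, matching y values: none (0 points).
  x = 10: rhs = 3, matching y values: none (0 points).
  x = 11: rhs = 9, matching y values: 3, 14 (2 points).
  x = 12: rhs = 13, matching y values: 8, 9 (2 points).
  x = 13: rhs = 4, matching y values: 2, 15 (2 points).
  x = 14: rhs = 5, matching y values: none (0 points).
  x = 15: rhs = 5, matching y values: none (0 points).
  x = 16: rhs = 10, matching y values: none (0 points).
Total affine count: 18.
Full point count |E(F_17)| = 18 + 1 = 19.
Hasse bound: |19 − (17+1)| = |1| = 1 ≤ 2√17 ≈ 8.2462 ✓.


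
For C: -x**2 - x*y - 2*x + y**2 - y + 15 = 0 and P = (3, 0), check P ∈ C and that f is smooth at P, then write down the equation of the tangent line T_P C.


Tangent line at P: -8*x - 4*y + 24 = 0.

Step 1: f(3, 0) = 0, so P lies on C.
Step 2: partial derivatives
  f_x(x, y) = -2*x - y - 2, f_y(x, y) = -x + 2*y - 1.
  f_x(P) = -8, f_y(P) = -4 (gradient nonzero, so P is smooth).
Step 3: tangent line at P: -8·(x − 3) + -4·(y − 0) = 0.
Expanding: -8*x - 4*y + 24 = 0.


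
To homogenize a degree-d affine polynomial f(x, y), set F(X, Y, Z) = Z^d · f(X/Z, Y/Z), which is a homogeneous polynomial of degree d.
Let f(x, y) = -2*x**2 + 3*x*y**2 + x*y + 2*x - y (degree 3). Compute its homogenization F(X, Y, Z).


F(X, Y, Z) = -2*X**2*Z + 3*X*Y**2 + X*Y*Z + 2*X*Z**2 - Y*Z**2

deg(f) = 3.
Substitute x = X/Z, y = Y/Z into f, then multiply by Z^3.
  monomial -2·x^2·y^0 ↦ -2·X^2·Y^0·Z^1.
  monomial 3·x^1·y^2 ↦ 3·X^1·Y^2·Z^0.
  monomial 1·x^1·y^1 ↦ 1·X^1·Y^1·Z^1.
  monomial 2·x^1·y^0 ↦ 2·X^1·Y^0·Z^2.
  monomial -1·x^0·y^1 ↦ -1·X^0·Y^1·Z^2.
Collecting: F(X, Y, Z) = -2*X**2*Z + 3*X*Y**2 + X*Y*Z + 2*X*Z**2 - Y*Z**2.


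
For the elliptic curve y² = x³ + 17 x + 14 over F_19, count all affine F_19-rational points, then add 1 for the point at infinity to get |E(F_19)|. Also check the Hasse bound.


Affine points = {(3, 4), (3, 15), (6, 3), (6, 16), (7, 1), (7, 18), (8, 4), (8, 15), (10, 5), (10, 14), (13, 0)}; affine count = 11; |E(F_19)| = 12.

Discriminant check: Δ ∝ 4a³ + 27b² = 4·17³ + 27·14² = 4·4913 + 27·196 ≡ 16 (mod 19). Nonzero ⇒ E is nonsingular.
For each x ∈ F_19, compute rhs = x³ + 17·x + 14 mod 19, then count y ∈ F_19 with y² ≡ rhs.
  x = 0: rhs = 14, matching y values: none (0 points).
  x = 1: rhs = 13, matching y values: none (0 points).
  x = 2: rhs = 18, matching y values: none (0 points).
  x = 3: rhs = 16, matching y values: 4, 15 (2 points).
  x = 4: rhs = 13, matching y values: none (0 points).
  x = 5: rhs = 15, matching y values: none (0 points).
  x = 6: rhs = 9, matching y values: 3, 16 (2 points).
  x = 7: rhs = 1, matching y values: 1, 18 (2 points).
  x = 8: rhs = 16, matching y values: 4, 15 (2 points).
  x = 9: rhs = 3, matching y values: none (0 points).
  x = 10: rhs = 6, matching y values: 5, 14 (2 points).
  x = 11: rhs = 12, matching y values: none (0 points).
  x = 12: rhs = 8, matching y values: none (0 points).
  x = 13: rhs = 0, matching y values: 0 (1 points).
  x = 14: rhs = 13, matching y values: none (0 points).
  x = 15: rhs = 15, matching y values: none (0 points).
  x = 16: rhs = 12, matching y values: none (0 points).
  x = 17: rhs = 10, matching y values: none (0 points).
  x = 18: rhs = 15, matching y values: none (0 points).
Total affine count: 11.
Full point count |E(F_19)| = 11 + 1 = 12.
Hasse bound: |12 − (19+1)| = |-8| = 8 ≤ 2√19 ≈ 8.7178 ✓.


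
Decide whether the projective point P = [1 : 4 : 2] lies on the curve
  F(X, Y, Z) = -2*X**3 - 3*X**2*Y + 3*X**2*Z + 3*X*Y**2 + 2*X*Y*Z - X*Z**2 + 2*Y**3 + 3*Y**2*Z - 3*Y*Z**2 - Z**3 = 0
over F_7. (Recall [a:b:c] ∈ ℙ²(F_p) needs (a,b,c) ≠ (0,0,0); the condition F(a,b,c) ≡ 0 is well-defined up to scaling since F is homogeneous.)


F(1,4,2) ≡ 3 (mod 7); P is NOT on the curve.

Evaluate F(1, 4, 2) term-by-term (mod 7).
  -2*X**3 ↦ -2·1·1·1 = -2
  -3*X**2*Y ↦ -3·1·4·1 = -12
  3*X**2*Z ↦ 3·1·1·2 = 6
  3*X*Y**2 ↦ 3·1·16·1 = 48
  2*X*Y*Z ↦ 2·1·4·2 = 16
  -X*Z**2 ↦ -1·1·1·4 = -4
  2*Y**3 ↦ 2·1·64·1 = 128
  3*Y**2*Z ↦ 3·1·16·2 = 96
  -3*Y*Z**2 ↦ -3·1·4·4 = -48
  -Z**3 ↦ -1·1·1·8 = -8
Sum: F(1, 4, 2) = (-2) + (-12) + (6) + (48) + (16) + (-4) + (128) + (96) + (-48) + (-8) = 220.
Reducing mod 7: 220 ≡ 3 (mod 7).
Since F(a, b, c) ≡ 3 ≠ 0 (mod 7), P does NOT lie on the curve.


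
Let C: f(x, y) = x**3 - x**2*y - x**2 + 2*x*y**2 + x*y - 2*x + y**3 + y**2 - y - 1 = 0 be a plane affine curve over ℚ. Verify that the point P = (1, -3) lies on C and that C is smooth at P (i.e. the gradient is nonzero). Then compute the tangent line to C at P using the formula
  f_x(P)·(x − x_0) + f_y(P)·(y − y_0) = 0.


Tangent line at P: 20*x + 8*y + 4 = 0.

Step 1: f(1, -3) = 0, so P lies on C.
Step 2: partial derivatives
  f_x(x, y) = 3*x**2 - 2*x*y - 2*x + 2*y**2 + y - 2, f_y(x, y) = -x**2 + 4*x*y + x + 3*y**2 + 2*y - 1.
  f_x(P) = 20, f_y(P) = 8 (gradient nonzero, so P is smooth).
Step 3: tangent line at P: 20·(x − 1) + 8·(y − -3) = 0.
Expanding: 20*x + 8*y + 4 = 0.


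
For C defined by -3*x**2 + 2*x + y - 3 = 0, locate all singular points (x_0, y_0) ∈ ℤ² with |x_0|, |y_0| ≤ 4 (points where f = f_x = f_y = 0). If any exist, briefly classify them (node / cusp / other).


No singular points in the scanned grid; C is smooth there.

Compute partial derivatives:
  f_x = 2 - 6*x.
  f_y = 1.
f_y = 1 is a nonzero constant, so f_y never vanishes: no point (x, y) can satisfy f = f_x = f_y = 0. In particular no (x, y) ∈ {−4, ..., 4}² is singular; the curve is smooth.


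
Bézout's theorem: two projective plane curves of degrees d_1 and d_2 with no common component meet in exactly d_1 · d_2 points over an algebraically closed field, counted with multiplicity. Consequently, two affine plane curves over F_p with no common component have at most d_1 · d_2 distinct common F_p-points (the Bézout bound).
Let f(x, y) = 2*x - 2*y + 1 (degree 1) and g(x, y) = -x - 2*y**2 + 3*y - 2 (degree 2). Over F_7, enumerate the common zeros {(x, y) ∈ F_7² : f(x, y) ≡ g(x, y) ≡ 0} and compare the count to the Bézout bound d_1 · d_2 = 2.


Common zeros: ∅; count = 0; Bézout bound = 2.

deg(f) = 1, deg(g) = 2, so Bézout bound = 2.
Scan x ∈ F_7. For each x, list the y ∈ F_7 with f(x, y) ≡ 0 and those with g(x, y) ≡ 0 (mod 7); the common zeros in that column are the intersection.
  x = 0: f ≡ 0 at y ∈ {4}; g ≡ 0 at y ∈ {6}; common: ∅.
  x = 1: f ≡ 0 at y ∈ {5}; g ≡ 0 at y ∈ ∅; common: ∅.
  x = 2: f ≡ 0 at y ∈ {6}; g ≡ 0 at y ∈ ∅; common: ∅.
  x = 3: f ≡ 0 at y ∈ {0}; g ≡ 0 at y ∈ {2, 3}; common: ∅.
  x = 4: f ≡ 0 at y ∈ {1}; g ≡ 0 at y ∈ ∅; common: ∅.
  x = 5: f ≡ 0 at y ∈ {2}; g ≡ 0 at y ∈ {0, 5}; common: ∅.
  x = 6: f ≡ 0 at y ∈ {3}; g ≡ 0 at y ∈ {1, 4}; common: ∅.
Collecting: common zeros = ∅, so the count is 0.
Comparison with the Bézout bound: 0 ≤ 2 = deg(f)·deg(g), as expected for curves with no common component (the affine F_7-count falls short of the bound because intersections may lie at infinity, over extension fields, or carry multiplicity).


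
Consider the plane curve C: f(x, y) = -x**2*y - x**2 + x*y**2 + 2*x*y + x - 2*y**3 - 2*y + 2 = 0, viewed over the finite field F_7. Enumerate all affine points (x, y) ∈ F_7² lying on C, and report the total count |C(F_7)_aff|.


Affine F_7-points: {(1, 1), (2, 0), (2, 3), (2, 5), (4, 5), (6, 0)}; count = 6.

For each of the 49 pairs (x, y) ∈ F_7², evaluate f(x, y) mod 7. Record the zeros.
  x = 0: [0↦2, 1↦5, 2↦3, 3↦5, 4↦6, 5↦1, 6↦6]  zeros at y ∈ ∅
  x = 1: [0↦2, 1↦0, 2↦2, 3↦3, 4↦5, 5↦3, 6↦6]  zeros at y ∈ {1}
  x = 2: [0↦0, 1↦5, 2↦2, 3↦0, 4↦1, 5↦0, 6↦6]  zeros at y ∈ {0, 3, 5}
  x = 3: [0↦3, 1↦6, 2↦3, 3↦3, 4↦1, 5↦6, 6↦6]  zeros at y ∈ ∅
  x = 4: [0↦4, 1↦3, 2↦5, 3↦5, 4↦5, 5↦0, 6↦6]  zeros at y ∈ {5}
  x = 5: [0↦3, 1↦3, 2↦1, 3↦6, 4↦6, 5↦3, 6↦6]  zeros at y ∈ ∅
  x = 6: [0↦0, 1↦6, 2↦5, 3↦6, 4↦4, 5↦1, 6↦6]  zeros at y ∈ {0}
Collecting zeros: affine points = {(1, 1), (2, 0), (2, 3), (2, 5), (4, 5), (6, 0)}.
Total count |C(F_7)_aff| = 6.


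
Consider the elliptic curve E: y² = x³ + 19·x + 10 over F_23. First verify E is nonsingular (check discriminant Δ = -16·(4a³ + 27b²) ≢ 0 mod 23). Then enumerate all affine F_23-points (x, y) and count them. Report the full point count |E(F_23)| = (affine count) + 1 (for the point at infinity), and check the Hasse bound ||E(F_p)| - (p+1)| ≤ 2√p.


Affine points = {(3, 5), (3, 18), (4, 9), (4, 14), (5, 0), (6, 8), (6, 15), (7, 7), (7, 16), (9, 6), (9, 17), (10, 2), (10, 21), (11, 3), (11, 20), (13, 4), (13, 19), (15, 6), (15, 17), (17, 5), (17, 18), (19, 10), (19, 13), (20, 8), (20, 15), (22, 6), (22, 17)}; affine count = 27; |E(F_23)| = 28.

Discriminant check: Δ ∝ 4a³ + 27b² = 4·19³ + 27·10² = 4·6859 + 27·100 ≡ 6 (mod 23). Nonzero ⇒ E is nonsingular.
For each x ∈ F_23, compute rhs = x³ + 19·x + 10 mod 23, then count y ∈ F_23 with y² ≡ rhs.
  x = 0: rhs = 10, matching y values: none (0 points).
  x = 1: rhs = 7, matching y values: none (0 points).
  x = 2: rhs = 10, matching y values: none (0 points).
  x = 3: rhs = 2, matching y values: 5, 18 (2 points).
  x = 4: rhs = 12, matching y values: 9, 14 (2 points).
  x = 5: rhs = 0, matching y values: 0 (1 points).
  x = 6: rhs = 18, matching y values: 8, 15 (2 points).
  x = 7: rhs = 3, matching y values: 7, 16 (2 points).
  x = 8: rhs = 7, matching y values: none (0 points).
  x = 9: rhs = 13, matching y values: 6, 17 (2 points).
  x = 10: rhs = 4, matching y values: 2, 21 (2 points).
  x = 11: rhs = 9, matching y values: 3, 20 (2 points).
  x = 12: rhs = 11, matching y values: none (0 points).
  x = 13: rhs = 16, matching y values: 4, 19 (2 points).
  x = 14: rhs = 7, matching y values: none (0 points).
  x = 15: rhs = 13, matching y values: 6, 17 (2 points).
  x = 16: rhs = 17, matching y values: none (0 points).
  x = 17: rhs = 2, matching y values: 5, 18 (2 points).
  x = 18: rhs = 20, matching y values: none (0 points).
  x = 19: rhs = 8, matching y values: 10, 13 (2 points).
  x = 20: rhs = 18, matching y values: 8, 15 (2 points).
  x = 21: rhs = 10, matching y values: none (0 points).
  x = 22: rhs = 13, matching y values: 6, 17 (2 points).
Total affine count: 27.
Full point count |E(F_23)| = 27 + 1 = 28.
Hasse bound: |28 − (23+1)| = |4| = 4 ≤ 2√23 ≈ 9.5917 ✓.


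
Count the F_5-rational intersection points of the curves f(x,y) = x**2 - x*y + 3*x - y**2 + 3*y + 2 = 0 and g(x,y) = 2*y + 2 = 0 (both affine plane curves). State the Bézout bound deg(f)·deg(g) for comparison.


Common zeros: {(2, 4), (4, 4)}; count = 2; Bézout bound = 2.

deg(f) = 2, deg(g) = 1, so Bézout bound = 2.
Scan x ∈ F_5. For each x, list the y ∈ F_5 with f(x, y) ≡ 0 and those with g(x, y) ≡ 0 (mod 5); the common zeros in that column are the intersection.
  x = 0: f ≡ 0 at y ∈ ∅; g ≡ 0 at y ∈ {4}; common: ∅.
  x = 1: f ≡ 0 at y ∈ ∅; g ≡ 0 at y ∈ {4}; common: ∅.
  x = 2: f ≡ 0 at y ∈ {2, 4}; g ≡ 0 at y ∈ {4}; common: {4}.
  x = 3: f ≡ 0 at y ∈ {0}; g ≡ 0 at y ∈ {4}; common: ∅.
  x = 4: f ≡ 0 at y ∈ {0, 4}; g ≡ 0 at y ∈ {4}; common: {4}.
Collecting: common zeros = {(2, 4), (4, 4)}, so the count is 2.
Comparison with the Bézout bound: 2 ≤ 2 = deg(f)·deg(g), as expected for curves with no common component (the bound is attained).


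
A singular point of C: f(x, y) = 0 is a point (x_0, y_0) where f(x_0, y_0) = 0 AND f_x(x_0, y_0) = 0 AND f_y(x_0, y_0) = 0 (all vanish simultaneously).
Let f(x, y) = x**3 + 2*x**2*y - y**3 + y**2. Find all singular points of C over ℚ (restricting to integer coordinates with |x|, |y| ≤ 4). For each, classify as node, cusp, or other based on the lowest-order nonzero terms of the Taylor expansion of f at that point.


Singular points: {(0, 0)}; classification: cusp.

Compute partial derivatives:
  f_x = 3*x**2 + 4*x*y.
  f_y = 2*x**2 - 3*y**2 + 2*y.
Scan x_0 ∈ {−4, ..., 4}. For each x_0, f_y(x_0, y) is a polynomial in y; find its integer roots y ∈ {−4, ..., 4}, then test f_x and f at those candidates.
  x = -4: f_y(-4, y) = -3*y**2 + 2*y + 32; no integer root y with |y| ≤ 4.
  x = -3: f_y(-3, y) = -3*y**2 + 2*y + 18; no integer root y with |y| ≤ 4.
  x = -2: f_y(-2, y) = -3*y**2 + 2*y + 8; vanishes at y ∈ {2}. (-2, 2): f_x = -4 ≠ 0.
  x = -1: f_y(-1, y) = -3*y**2 + 2*y + 2; no integer root y with |y| ≤ 4.
  x = 0: f_y(0, y) = -3*y**2 + 2*y; vanishes at y ∈ {0}. (0, 0): f_x = 0, f = 0 — SINGULAR.
  x = 1: f_y(1, y) = -3*y**2 + 2*y + 2; no integer root y with |y| ≤ 4.
  x = 2: f_y(2, y) = -3*y**2 + 2*y + 8; vanishes at y ∈ {2}. (2, 2): f_x = 28 ≠ 0.
  x = 3: f_y(3, y) = -3*y**2 + 2*y + 18; no integer root y with |y| ≤ 4.
  x = 4: f_y(4, y) = -3*y**2 + 2*y + 32; no integer root y with |y| ≤ 4.
Only singular point on the grid: (0, 0).
Classify: substitute x = 0 + u, y = 0 + v and expand: f = u**3 + 2*u**2*v - v**3 + v**2.
No constant or linear terms (consistent with a singular point). Quadratic part: v**2. Cubic part: u**3 + 2*u**2*v - v**3.
The quadratic part v**2 is a perfect square, so there is a single (double) tangent line v = 0, i.e. y = 0. Restricting the cubic part to that line (v = 0) leaves u**3 ≠ 0, so f is not divisible by v and the branch is v² ≈ -u**3 to lowest order — this is a cusp.
Classification: cusp.


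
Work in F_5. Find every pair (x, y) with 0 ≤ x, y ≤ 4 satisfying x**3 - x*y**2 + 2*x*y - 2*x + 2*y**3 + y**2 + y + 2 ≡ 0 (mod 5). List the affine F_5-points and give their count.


Affine F_5-points: {(0, 4), (3, 1), (3, 2), (3, 3), (4, 2)}; count = 5.

For each of the 25 pairs (x, y) ∈ F_5², evaluate f(x, y) mod 5. Record the zeros.
  x = 0: [0↦2, 1↦1, 2↦4, 3↦3, 4↦0]  zeros at y ∈ {4}
  x = 1: [0↦1, 1↦1, 2↦3, 3↦4, 4↦1]  zeros at y ∈ ∅
  x = 2: [0↦1, 1↦2, 2↦3, 3↦1, 4↦3]  zeros at y ∈ ∅
  x = 3: [0↦3, 1↦0, 2↦0, 3↦0, 4↦2]  zeros at y ∈ {1, 2, 3}
  x = 4: [0↦3, 1↦1, 2↦0, 3↦2, 4↦4]  zeros at y ∈ {2}
Collecting zeros: affine points = {(0, 4), (3, 1), (3, 2), (3, 3), (4, 2)}.
Total count |C(F_5)_aff| = 5.


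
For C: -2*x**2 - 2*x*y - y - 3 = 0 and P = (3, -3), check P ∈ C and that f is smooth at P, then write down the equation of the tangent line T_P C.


Tangent line at P: -6*x - 7*y - 3 = 0.

Step 1: f(3, -3) = 0, so P lies on C.
Step 2: partial derivatives
  f_x(x, y) = -4*x - 2*y, f_y(x, y) = -2*x - 1.
  f_x(P) = -6, f_y(P) = -7 (gradient nonzero, so P is smooth).
Step 3: tangent line at P: -6·(x − 3) + -7·(y − -3) = 0.
Expanding: -6*x - 7*y - 3 = 0.


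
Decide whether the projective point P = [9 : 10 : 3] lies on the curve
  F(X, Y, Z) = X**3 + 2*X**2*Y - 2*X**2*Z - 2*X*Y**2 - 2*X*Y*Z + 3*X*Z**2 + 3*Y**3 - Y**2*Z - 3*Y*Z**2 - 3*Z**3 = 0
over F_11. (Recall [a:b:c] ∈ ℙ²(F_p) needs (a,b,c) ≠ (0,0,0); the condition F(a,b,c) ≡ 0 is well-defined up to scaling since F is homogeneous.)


F(9,10,3) ≡ 3 (mod 11); P is NOT on the curve.

Evaluate F(9, 10, 3) term-by-term (mod 11).
  X**3 ↦ 1·729·1·1 = 729
  2*X**2*Y ↦ 2·81·10·1 = 1620
  -2*X**2*Z ↦ -2·81·1·3 = -486
  -2*X*Y**2 ↦ -2·9·100·1 = -1800
  -2*X*Y*Z ↦ -2·9·10·3 = -540
  3*X*Z**2 ↦ 3·9·1·9 = 243
  3*Y**3 ↦ 3·1·1000·1 = 3000
  -Y**2*Z ↦ -1·1·100·3 = -300
  -3*Y*Z**2 ↦ -3·1·10·9 = -270
  -3*Z**3 ↦ -3·1·1·27 = -81
Sum: F(9, 10, 3) = (729) + (1620) + (-486) + (-1800) + (-540) + (243) + (3000) + (-300) + (-270) + (-81) = 2115.
Reducing mod 11: 2115 ≡ 3 (mod 11).
Since F(a, b, c) ≡ 3 ≠ 0 (mod 11), P does NOT lie on the curve.


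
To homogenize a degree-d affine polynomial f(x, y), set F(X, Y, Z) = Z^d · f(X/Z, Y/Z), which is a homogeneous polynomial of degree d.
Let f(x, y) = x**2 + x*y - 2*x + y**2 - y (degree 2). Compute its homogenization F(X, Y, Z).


F(X, Y, Z) = X**2 + X*Y - 2*X*Z + Y**2 - Y*Z

deg(f) = 2.
Substitute x = X/Z, y = Y/Z into f, then multiply by Z^2.
  monomial 1·x^2·y^0 ↦ 1·X^2·Y^0·Z^0.
  monomial 1·x^1·y^1 ↦ 1·X^1·Y^1·Z^0.
  monomial -2·x^1·y^0 ↦ -2·X^1·Y^0·Z^1.
  monomial 1·x^0·y^2 ↦ 1·X^0·Y^2·Z^0.
  monomial -1·x^0·y^1 ↦ -1·X^0·Y^1·Z^1.
Collecting: F(X, Y, Z) = X**2 + X*Y - 2*X*Z + Y**2 - Y*Z.


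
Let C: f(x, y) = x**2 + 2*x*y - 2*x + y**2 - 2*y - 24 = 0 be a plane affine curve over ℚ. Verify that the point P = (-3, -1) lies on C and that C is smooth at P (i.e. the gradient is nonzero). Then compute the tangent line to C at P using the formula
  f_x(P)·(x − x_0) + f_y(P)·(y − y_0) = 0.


Tangent line at P: -10*x - 10*y - 40 = 0.

Step 1: f(-3, -1) = 0, so P lies on C.
Step 2: partial derivatives
  f_x(x, y) = 2*x + 2*y - 2, f_y(x, y) = 2*x + 2*y - 2.
  f_x(P) = -10, f_y(P) = -10 (gradient nonzero, so P is smooth).
Step 3: tangent line at P: -10·(x − -3) + -10·(y − -1) = 0.
Expanding: -10*x - 10*y - 40 = 0.


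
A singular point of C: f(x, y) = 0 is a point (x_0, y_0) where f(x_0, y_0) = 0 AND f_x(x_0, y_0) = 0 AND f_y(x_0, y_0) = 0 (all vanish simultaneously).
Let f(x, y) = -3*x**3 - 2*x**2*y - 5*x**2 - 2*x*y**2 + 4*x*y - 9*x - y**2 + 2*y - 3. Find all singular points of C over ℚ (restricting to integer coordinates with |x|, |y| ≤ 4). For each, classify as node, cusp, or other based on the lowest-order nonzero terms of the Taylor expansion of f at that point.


Singular points: {(-1, 2)}; classification: cusp.

Compute partial derivatives:
  f_x = -9*x**2 - 4*x*y - 10*x - 2*y**2 + 4*y - 9.
  f_y = -2*x**2 - 4*x*y + 4*x - 2*y + 2.
Scan x_0 ∈ {−4, ..., 4}. For each x_0, f_y(x_0, y) is a polynomial in y; find its integer roots y ∈ {−4, ..., 4}, then test f_x and f at those candidates.
  x = -4: f_y(-4, y) = 14*y - 46; no integer root y with |y| ≤ 4.
  x = -3: f_y(-3, y) = 10*y - 28; no integer root y with |y| ≤ 4.
  x = -2: f_y(-2, y) = 6*y - 14; no integer root y with |y| ≤ 4.
  x = -1: f_y(-1, y) = 2*y - 4; vanishes at y ∈ {2}. (-1, 2): f_x = 0, f = 0 — SINGULAR.
  x = 0: f_y(0, y) = 2 - 2*y; vanishes at y ∈ {1}. (0, 1): f_x = -7 ≠ 0.
  x = 1: f_y(1, y) = 4 - 6*y; no integer root y with |y| ≤ 4.
  x = 2: f_y(2, y) = 2 - 10*y; no integer root y with |y| ≤ 4.
  x = 3: f_y(3, y) = -14*y - 4; no integer root y with |y| ≤ 4.
  x = 4: f_y(4, y) = -18*y - 14; no integer root y with |y| ≤ 4.
Only singular point on the grid: (-1, 2).
Classify: substitute x = -1 + u, y = 2 + v and expand: f = -3*u**3 - 2*u**2*v - 2*u*v**2 + v**2.
No constant or linear terms (consistent with a singular point). Quadratic part: v**2. Cubic part: -3*u**3 - 2*u**2*v - 2*u*v**2.
The quadratic part v**2 is a perfect square, so there is a single (double) tangent line v = 0, i.e. y = 2. Restricting the cubic part to that line (v = 0) leaves -3*u**3 ≠ 0, so f is not divisible by v and the branch is v² ≈ 3*u**3 to lowest order — this is a cusp.
Classification: cusp.


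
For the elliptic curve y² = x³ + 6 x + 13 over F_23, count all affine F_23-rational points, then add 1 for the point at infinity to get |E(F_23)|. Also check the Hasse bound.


Affine points = {(0, 6), (0, 17), (3, 9), (3, 14), (4, 3), (4, 20), (6, 9), (6, 14), (14, 9), (14, 14), (21, 4), (21, 19), (22, 11), (22, 12)}; affine count = 14; |E(F_23)| = 15.

Discriminant check: Δ ∝ 4a³ + 27b² = 4·6³ + 27·13² = 4·216 + 27·169 ≡ 22 (mod 23). Nonzero ⇒ E is nonsingular.
For each x ∈ F_23, compute rhs = x³ + 6·x + 13 mod 23, then count y ∈ F_23 with y² ≡ rhs.
  x = 0: rhs = 13, matching y values: 6, 17 (2 points).
  x = 1: rhs = 20, matching y values: none (0 points).
  x = 2: rhs = 10, matching y values: none (0 points).
  x = 3: rhs = 12, matching y values: 9, 14 (2 points).
  x = 4: rhs = 9, matching y values: 3, 20 (2 points).
  x = 5: rhs = 7, matching y values: none (0 points).
  x = 6: rhs = 12, matching y values: 9, 14 (2 points).
  x = 7: rhs = 7, matching y values: none (0 points).
  x = 8: rhs = 21, matching y values: none (0 points).
  x = 9: rhs = 14, matching y values: none (0 points).
  x = 10: rhs = 15, matching y values: none (0 points).
  x = 11: rhs = 7, matching y values: none (0 points).
  x = 12: rhs = 19, matching y values: none (0 points).
  x = 13: rhs = 11, matching y values: none (0 points).
  x = 14: rhs = 12, matching y values: 9, 14 (2 points).
  x = 15: rhs = 5, matching y values: none (0 points).
  x = 16: rhs = 19, matching y values: none (0 points).
  x = 17: rhs = 14, matching y values: none (0 points).
  x = 18: rhs = 19, matching y values: none (0 points).
  x = 19: rhs = 17, matching y values: none (0 points).
  x = 20: rhs = 14, matching y values: none (0 points).
  x = 21: rhs = 16, matching y values: 4, 19 (2 points).
  x = 22: rhs = 6, matching y values: 11, 12 (2 points).
Total affine count: 14.
Full point count |E(F_23)| = 14 + 1 = 15.
Hasse bound: |15 − (23+1)| = |-9| = 9 ≤ 2√23 ≈ 9.5917 ✓.


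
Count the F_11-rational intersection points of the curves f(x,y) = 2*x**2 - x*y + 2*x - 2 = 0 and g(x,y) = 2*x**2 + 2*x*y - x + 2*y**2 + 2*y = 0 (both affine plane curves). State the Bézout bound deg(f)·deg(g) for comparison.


Common zeros: {(10, 2)}; count = 1; Bézout bound = 4.

deg(f) = 2, deg(g) = 2, so Bézout bound = 4.
Scan x ∈ F_11. For each x, list the y ∈ F_11 with f(x, y) ≡ 0 and those with g(x, y) ≡ 0 (mod 11); the common zeros in that column are the intersection.
  x = 0: f ≡ 0 at y ∈ ∅; g ≡ 0 at y ∈ {0, 10}; common: ∅.
  x = 1: f ≡ 0 at y ∈ {2}; g ≡ 0 at y ∈ ∅; common: ∅.
  x = 2: f ≡ 0 at y ∈ {5}; g ≡ 0 at y ∈ ∅; common: ∅.
  x = 3: f ≡ 0 at y ∈ {0}; g ≡ 0 at y ∈ ∅; common: ∅.
  x = 4: f ≡ 0 at y ∈ {4}; g ≡ 0 at y ∈ ∅; common: ∅.
  x = 5: f ≡ 0 at y ∈ {5}; g ≡ 0 at y ∈ {2, 3}; common: ∅.
  x = 6: f ≡ 0 at y ∈ {10}; g ≡ 0 at y ∈ {0, 4}; common: ∅.
  x = 7: f ≡ 0 at y ∈ {0}; g ≡ 0 at y ∈ {4, 10}; common: ∅.
  x = 8: f ≡ 0 at y ∈ {4}; g ≡ 0 at y ∈ ∅; common: ∅.
  x = 9: f ≡ 0 at y ∈ {10}; g ≡ 0 at y ∈ {3, 9}; common: ∅.
  x = 10: f ≡ 0 at y ∈ {2}; g ≡ 0 at y ∈ {2, 9}; common: {2}.
Collecting: common zeros = {(10, 2)}, so the count is 1.
Comparison with the Bézout bound: 1 ≤ 4 = deg(f)·deg(g), as expected for curves with no common component (the affine F_11-count falls short of the bound because intersections may lie at infinity, over extension fields, or carry multiplicity).


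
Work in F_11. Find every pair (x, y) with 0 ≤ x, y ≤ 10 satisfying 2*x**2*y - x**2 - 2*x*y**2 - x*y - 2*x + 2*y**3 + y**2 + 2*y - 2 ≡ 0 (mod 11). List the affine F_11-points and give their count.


Affine F_11-points: {(0, 2), (1, 8), (1, 10), (3, 4), (4, 2), (4, 3), (4, 4), (5, 3), (6, 8), (7, 9), (9, 6), (9, 9), (9, 10)}; count = 13.

For each of the 121 pairs (x, y) ∈ F_11², evaluate f(x, y) mod 11. Record the zeros.
  x = 0: [0↦9, 1↦3, 2↦0, 3↦1, 4↦7, 5↦8, 6↦5, 7↦10, 8↦2, 9↦4, 10↦6]  zeros at y ∈ {2}
  x = 1: [0↦6, 1↦10, 2↦2, 3↦5, 4↦9, 5↦4, 6↦2, 7↦4, 8↦0, 9↦2, 10↦0]  zeros at y ∈ {8, 10}
  x = 2: [0↦1, 1↦8, 2↦10, 3↦8, 4↦3, 5↦7, 6↦10, 7↦2, 8↦6, 9↦1, 10↦10]  zeros at y ∈ ∅
  x = 3: [0↦5, 1↦8, 2↦2, 3↦10, 4↦0, 5↦6, 6↦7, 7↦4, 8↦9, 9↦1, 10↦3]  zeros at y ∈ {4}
  x = 4: [0↦7, 1↦10, 2↦0, 3↦0, 4↦0, 5↦1, 6↦4, 7↦10, 8↦9, 9↦2, 10↦1]  zeros at y ∈ {2, 3, 4}
  x = 5: [0↦7, 1↦3, 2↦4, 3↦0, 4↦3, 5↦3, 6↦1, 7↦9, 8↦6, 9↦4, 10↦4]  zeros at y ∈ {3}
  x = 6: [0↦5, 1↦9, 2↦3, 3↦10, 4↦9, 5↦1, 6↦9, 7↦1, 8↦0, 9↦7, 10↦1]  zeros at y ∈ {8}
  x = 7: [0↦1, 1↦6, 2↦8, 3↦8, 4↦7, 5↦6, 6↦6, 7↦8, 8↦2, 9↦0, 10↦3]  zeros at y ∈ {9}
  x = 8: [0↦6, 1↦5, 2↦8, 3↦5, 4↦8, 5↦7, 6↦3, 7↦8, 8↦1, 9↦5, 10↦10]  zeros at y ∈ ∅
  x = 9: [0↦9, 1↦6, 2↦3, 3↦1, 4↦1, 5↦4, 6↦0, 7↦1, 8↦8, 9↦0, 10↦0]  zeros at y ∈ {6, 9, 10}
  x = 10: [0↦10, 1↦9, 2↦4, 3↦7, 4↦8, 5↦8, 6↦8, 7↦9, 8↦1, 9↦7, 10↦6]  zeros at y ∈ ∅
Collecting zeros: affine points = {(0, 2), (1, 8), (1, 10), (3, 4), (4, 2), (4, 3), (4, 4), (5, 3), (6, 8), (7, 9), (9, 6), (9, 9), (9, 10)}.
Total count |C(F_11)_aff| = 13.


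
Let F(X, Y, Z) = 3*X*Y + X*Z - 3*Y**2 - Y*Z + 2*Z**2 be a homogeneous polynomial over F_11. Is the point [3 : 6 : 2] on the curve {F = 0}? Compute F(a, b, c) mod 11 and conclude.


F(3,6,2) ≡ 3 (mod 11); P is NOT on the curve.

Evaluate F(3, 6, 2) term-by-term (mod 11).
  3*X*Y ↦ 3·3·6·1 = 54
  X*Z ↦ 1·3·1·2 = 6
  -3*Y**2 ↦ -3·1·36·1 = -108
  -Y*Z ↦ -1·1·6·2 = -12
  2*Z**2 ↦ 2·1·1·4 = 8
Sum: F(3, 6, 2) = (54) + (6) + (-108) + (-12) + (8) = -52.
Reducing mod 11: -52 ≡ 3 (mod 11).
Since F(a, b, c) ≡ 3 ≠ 0 (mod 11), P does NOT lie on the curve.


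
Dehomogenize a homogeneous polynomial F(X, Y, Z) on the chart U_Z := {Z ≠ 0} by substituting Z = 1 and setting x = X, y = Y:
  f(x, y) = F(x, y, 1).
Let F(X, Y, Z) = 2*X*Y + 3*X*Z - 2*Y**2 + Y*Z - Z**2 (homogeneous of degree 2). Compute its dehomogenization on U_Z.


f(x, y) = 2*x*y + 3*x - 2*y**2 + y - 1

On U_Z we set Z = 1. Each monomial c·X^i·Y^j·Z^k in F becomes c·x^i·y^j·1^k = c·x^i·y^j.
Substituting Z = 1: F(X, Y, 1) = 2*x*y + 3*x - 2*y**2 + y - 1.
Note: deg(f) ≤ deg(F) = 2; strict inequality happens when F is divisible by Z (lost terms).


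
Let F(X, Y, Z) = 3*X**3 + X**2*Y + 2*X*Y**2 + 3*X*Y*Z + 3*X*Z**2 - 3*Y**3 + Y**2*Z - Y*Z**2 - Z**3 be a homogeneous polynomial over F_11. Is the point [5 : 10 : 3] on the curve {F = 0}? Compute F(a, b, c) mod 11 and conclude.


F(5,10,3) ≡ 9 (mod 11); P is NOT on the curve.

Evaluate F(5, 10, 3) term-by-term (mod 11).
  3*X**3 ↦ 3·125·1·1 = 375
  X**2*Y ↦ 1·25·10·1 = 250
  2*X*Y**2 ↦ 2·5·100·1 = 1000
  3*X*Y*Z ↦ 3·5·10·3 = 450
  3*X*Z**2 ↦ 3·5·1·9 = 135
  -3*Y**3 ↦ -3·1·1000·1 = -3000
  Y**2*Z ↦ 1·1·100·3 = 300
  -Y*Z**2 ↦ -1·1·10·9 = -90
  -Z**3 ↦ -1·1·1·27 = -27
Sum: F(5, 10, 3) = (375) + (250) + (1000) + (450) + (135) + (-3000) + (300) + (-90) + (-27) = -607.
Reducing mod 11: -607 ≡ 9 (mod 11).
Since F(a, b, c) ≡ 9 ≠ 0 (mod 11), P does NOT lie on the curve.


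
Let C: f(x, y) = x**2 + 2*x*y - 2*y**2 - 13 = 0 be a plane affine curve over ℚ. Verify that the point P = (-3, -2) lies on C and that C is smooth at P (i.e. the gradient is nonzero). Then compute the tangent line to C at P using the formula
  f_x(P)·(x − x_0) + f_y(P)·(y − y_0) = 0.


Tangent line at P: -10*x + 2*y - 26 = 0.

Step 1: f(-3, -2) = 0, so P lies on C.
Step 2: partial derivatives
  f_x(x, y) = 2*x + 2*y, f_y(x, y) = 2*x - 4*y.
  f_x(P) = -10, f_y(P) = 2 (gradient nonzero, so P is smooth).
Step 3: tangent line at P: -10·(x − -3) + 2·(y − -2) = 0.
Expanding: -10*x + 2*y - 26 = 0.


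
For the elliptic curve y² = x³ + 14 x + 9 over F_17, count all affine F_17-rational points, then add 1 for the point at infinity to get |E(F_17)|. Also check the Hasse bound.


Affine points = {(0, 3), (0, 14), (5, 0), (7, 5), (7, 12), (8, 2), (8, 15), (11, 7), (11, 10), (12, 1), (12, 16), (13, 5), (13, 12), (14, 5), (14, 12)}; affine count = 15; |E(F_17)| = 16.

Discriminant check: Δ ∝ 4a³ + 27b² = 4·14³ + 27·9² = 4·2744 + 27·81 ≡ 5 (mod 17). Nonzero ⇒ E is nonsingular.
For each x ∈ F_17, compute rhs = x³ + 14·x + 9 mod 17, then count y ∈ F_17 with y² ≡ rhs.
  x = 0: rhs = 9, matching y values: 3, 14 (2 points).
  x = 1: rhs = 7, matching y values: none (0 points).
  x = 2: rhs = 11, matching y values: none (0 points).
  x = 3: rhs = 10, matching y values: none (0 points).
  x = 4: rhs = 10, matching y values: none (0 points).
  x = 5: rhs = 0, matching y values: 0 (1 points).
  x = 6: rhs = 3, matching y values: none (0 points).
  x = 7: rhs = 8, matching y values: 5, 12 (2 points).
  x = 8: rhs = 4, matching y values: 2, 15 (2 points).
  x = 9: rhs = 14, matching y values: none (0 points).
  x = 10: rhs = 10, matching y values: none (0 points).
  x = 11: rhs = 15, matching y values: 7, 10 (2 points).
  x = 12: rhs = 1, matching y values: 1, 16 (2 points).
  x = 13: rhs = 8, matching y values: 5, 12 (2 points).
  x = 14: rhs = 8, matching y values: 5, 12 (2 points).
  x = 15: rhs = 7, matching y values: none (0 points).
  x = 16: rhs = 11, matching y values: none (0 points).
Total affine count: 15.
Full point count |E(F_17)| = 15 + 1 = 16.
Hasse bound: |16 − (17+1)| = |-2| = 2 ≤ 2√17 ≈ 8.2462 ✓.


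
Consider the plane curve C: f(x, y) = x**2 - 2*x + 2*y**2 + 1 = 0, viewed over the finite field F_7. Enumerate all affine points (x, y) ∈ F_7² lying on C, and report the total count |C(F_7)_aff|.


Affine F_7-points: {(1, 0)}; count = 1.

For each of the 49 pairs (x, y) ∈ F_7², evaluate f(x, y) mod 7. Record the zeros.
  x = 0: [0↦1, 1↦3, 2↦2, 3↦5, 4↦5, 5↦2, 6↦3]  zeros at y ∈ ∅
  x = 1: [0↦0, 1↦2, 2↦1, 3↦4, 4↦4, 5↦1, 6↦2]  zeros at y ∈ {0}
  x = 2: [0↦1, 1↦3, 2↦2, 3↦5, 4↦5, 5↦2, 6↦3]  zeros at y ∈ ∅
  x = 3: [0↦4, 1↦6, 2↦5, 3↦1, 4↦1, 5↦5, 6↦6]  zeros at y ∈ ∅
  x = 4: [0↦2, 1↦4, 2↦3, 3↦6, 4↦6, 5↦3, 6↦4]  zeros at y ∈ ∅
  x = 5: [0↦2, 1↦4, 2↦3, 3↦6, 4↦6, 5↦3, 6↦4]  zeros at y ∈ ∅
  x = 6: [0↦4, 1↦6, 2↦5, 3↦1, 4↦1, 5↦5, 6↦6]  zeros at y ∈ ∅
Collecting zeros: affine points = {(1, 0)}.
Total count |C(F_7)_aff| = 1.


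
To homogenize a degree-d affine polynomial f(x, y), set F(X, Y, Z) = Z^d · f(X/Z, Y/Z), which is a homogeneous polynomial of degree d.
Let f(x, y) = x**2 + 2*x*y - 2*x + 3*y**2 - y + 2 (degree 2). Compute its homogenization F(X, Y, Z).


F(X, Y, Z) = X**2 + 2*X*Y - 2*X*Z + 3*Y**2 - Y*Z + 2*Z**2

deg(f) = 2.
Substitute x = X/Z, y = Y/Z into f, then multiply by Z^2.
  monomial 1·x^2·y^0 ↦ 1·X^2·Y^0·Z^0.
  monomial 2·x^1·y^1 ↦ 2·X^1·Y^1·Z^0.
  monomial -2·x^1·y^0 ↦ -2·X^1·Y^0·Z^1.
  monomial 3·x^0·y^2 ↦ 3·X^0·Y^2·Z^0.
  monomial -1·x^0·y^1 ↦ -1·X^0·Y^1·Z^1.
  monomial 2·x^0·y^0 ↦ 2·X^0·Y^0·Z^2.
Collecting: F(X, Y, Z) = X**2 + 2*X*Y - 2*X*Z + 3*Y**2 - Y*Z + 2*Z**2.


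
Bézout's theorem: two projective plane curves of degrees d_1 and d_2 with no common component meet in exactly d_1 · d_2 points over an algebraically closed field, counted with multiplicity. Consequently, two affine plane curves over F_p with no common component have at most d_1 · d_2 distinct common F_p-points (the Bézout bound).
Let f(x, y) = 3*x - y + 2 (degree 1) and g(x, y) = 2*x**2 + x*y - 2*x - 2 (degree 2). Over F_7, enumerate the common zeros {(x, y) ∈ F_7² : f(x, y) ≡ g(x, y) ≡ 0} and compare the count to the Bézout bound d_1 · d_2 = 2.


Common zeros: ∅; count = 0; Bézout bound = 2.

deg(f) = 1, deg(g) = 2, so Bézout bound = 2.
Scan x ∈ F_7. For each x, list the y ∈ F_7 with f(x, y) ≡ 0 and those with g(x, y) ≡ 0 (mod 7); the common zeros in that column are the intersection.
  x = 0: f ≡ 0 at y ∈ {2}; g ≡ 0 at y ∈ ∅; common: ∅.
  x = 1: f ≡ 0 at y ∈ {5}; g ≡ 0 at y ∈ {2}; common: ∅.
  x = 2: f ≡ 0 at y ∈ {1}; g ≡ 0 at y ∈ {6}; common: ∅.
  x = 3: f ≡ 0 at y ∈ {4}; g ≡ 0 at y ∈ {6}; common: ∅.
  x = 4: f ≡ 0 at y ∈ {0}; g ≡ 0 at y ∈ {5}; common: ∅.
  x = 5: f ≡ 0 at y ∈ {3}; g ≡ 0 at y ∈ {5}; common: ∅.
  x = 6: f ≡ 0 at y ∈ {6}; g ≡ 0 at y ∈ {2}; common: ∅.
Collecting: common zeros = ∅, so the count is 0.
Comparison with the Bézout bound: 0 ≤ 2 = deg(f)·deg(g), as expected for curves with no common component (the affine F_7-count falls short of the bound because intersections may lie at infinity, over extension fields, or carry multiplicity).


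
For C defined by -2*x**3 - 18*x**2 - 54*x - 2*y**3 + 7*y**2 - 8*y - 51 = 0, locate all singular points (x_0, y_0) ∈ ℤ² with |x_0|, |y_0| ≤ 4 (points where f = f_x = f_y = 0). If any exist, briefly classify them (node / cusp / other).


Singular points: {(-3, 1)}; classification: cusp.

Compute partial derivatives:
  f_x = -6*x**2 - 36*x - 54.
  f_y = -6*y**2 + 14*y - 8.
Scan x_0 ∈ {−4, ..., 4}. For each x_0, f_y(x_0, y) is a polynomial in y; find its integer roots y ∈ {−4, ..., 4}, then test f_x and f at those candidates.
  x = -4: f_y(-4, y) = -6*y**2 + 14*y - 8; vanishes at y ∈ {1}. (-4, 1): f_x = -6 ≠ 0.
  x = -3: f_y(-3, y) = -6*y**2 + 14*y - 8; vanishes at y ∈ {1}. (-3, 1): f_x = 0, f = 0 — SINGULAR.
  x = -2: f_y(-2, y) = -6*y**2 + 14*y - 8; vanishes at y ∈ {1}. (-2, 1): f_x = -6 ≠ 0.
  x = -1: f_y(-1, y) = -6*y**2 + 14*y - 8; vanishes at y ∈ {1}. (-1, 1): f_x = -24 ≠ 0.
  x = 0: f_y(0, y) = -6*y**2 + 14*y - 8; vanishes at y ∈ {1}. (0, 1): f_x = -54 ≠ 0.
  x = 1: f_y(1, y) = -6*y**2 + 14*y - 8; vanishes at y ∈ {1}. (1, 1): f_x = -96 ≠ 0.
  x = 2: f_y(2, y) = -6*y**2 + 14*y - 8; vanishes at y ∈ {1}. (2, 1): f_x = -150 ≠ 0.
  x = 3: f_y(3, y) = -6*y**2 + 14*y - 8; vanishes at y ∈ {1}. (3, 1): f_x = -216 ≠ 0.
  x = 4: f_y(4, y) = -6*y**2 + 14*y - 8; vanishes at y ∈ {1}. (4, 1): f_x = -294 ≠ 0.
Only singular point on the grid: (-3, 1).
Classify: substitute x = -3 + u, y = 1 + v and expand: f = -2*u**3 - 2*v**3 + v**2.
No constant or linear terms (consistent with a singular point). Quadratic part: v**2. Cubic part: -2*u**3 - 2*v**3.
The quadratic part v**2 is a perfect square, so there is a single (double) tangent line v = 0, i.e. y = 1. Restricting the cubic part to that line (v = 0) leaves -2*u**3 ≠ 0, so f is not divisible by v and the branch is v² ≈ 2*u**3 to lowest order — this is a cusp.
Classification: cusp.


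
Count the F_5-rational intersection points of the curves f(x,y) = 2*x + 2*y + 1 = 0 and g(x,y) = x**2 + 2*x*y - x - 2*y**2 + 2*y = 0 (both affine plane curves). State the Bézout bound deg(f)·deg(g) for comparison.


Common zeros: ∅; count = 0; Bézout bound = 2.

deg(f) = 1, deg(g) = 2, so Bézout bound = 2.
Scan x ∈ F_5. For each x, list the y ∈ F_5 with f(x, y) ≡ 0 and those with g(x, y) ≡ 0 (mod 5); the common zeros in that column are the intersection.
  x = 0: f ≡ 0 at y ∈ {2}; g ≡ 0 at y ∈ {0, 1}; common: ∅.
  x = 1: f ≡ 0 at y ∈ {1}; g ≡ 0 at y ∈ {0, 2}; common: ∅.
  x = 2: f ≡ 0 at y ∈ {0}; g ≡ 0 at y ∈ ∅; common: ∅.
  x = 3: f ≡ 0 at y ∈ {4}; g ≡ 0 at y ∈ ∅; common: ∅.
  x = 4: f ≡ 0 at y ∈ {3}; g ≡ 0 at y ∈ {1, 4}; common: ∅.
Collecting: common zeros = ∅, so the count is 0.
Comparison with the Bézout bound: 0 ≤ 2 = deg(f)·deg(g), as expected for curves with no common component (the affine F_5-count falls short of the bound because intersections may lie at infinity, over extension fields, or carry multiplicity).


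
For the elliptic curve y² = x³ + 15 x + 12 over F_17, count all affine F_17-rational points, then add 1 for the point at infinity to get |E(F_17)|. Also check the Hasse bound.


Affine points = {(2, 4), (2, 13), (3, 4), (3, 13), (4, 0), (5, 5), (5, 12), (7, 1), (7, 16), (8, 7), (8, 10), (9, 3), (9, 14), (12, 4), (12, 13), (14, 5), (14, 12), (15, 5), (15, 12), (16, 8), (16, 9)}; affine count = 21; |E(F_17)| = 22.

Discriminant check: Δ ∝ 4a³ + 27b² = 4·15³ + 27·12² = 4·3375 + 27·144 ≡ 14 (mod 17). Nonzero ⇒ E is nonsingular.
For each x ∈ F_17, compute rhs = x³ + 15·x + 12 mod 17, then count y ∈ F_17 with y² ≡ rhs.
  x = 0: rhs = 12, matching y values: none (0 points).
  x = 1: rhs = 11, matching y values: none (0 points).
  x = 2: rhs = 16, matching y values: 4, 13 (2 points).
  x = 3: rhs = 16, matching y values: 4, 13 (2 points).
  x = 4: rhs = 0, matching y values: 0 (1 points).
  x = 5: rhs = 8, matching y values: 5, 12 (2 points).
  x = 6: rhs = 12, matching y values: none (0 points).
  x = 7: rhs = 1, matching y values: 1, 16 (2 points).
  x = 8: rhs = 15, matching y values: 7, 10 (2 points).
  x = 9: rhs = 9, matching y values: 3, 14 (2 points).
  x = 10: rhs = 6, matching y values: none (0 points).
  x = 11: rhs = 12, matching y values: none (0 points).
  x = 12: rhs = 16, matching y values: 4, 13 (2 points).
  x = 13: rhs = 7, matching y values: none (0 points).
  x = 14: rhs = 8, matching y values: 5, 12 (2 points).
  x = 15: rhs = 8, matching y values: 5, 12 (2 points).
  x = 16: rhs = 13, matching y values: 8, 9 (2 points).
Total affine count: 21.
Full point count |E(F_17)| = 21 + 1 = 22.
Hasse bound: |22 − (17+1)| = |4| = 4 ≤ 2√17 ≈ 8.2462 ✓.
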